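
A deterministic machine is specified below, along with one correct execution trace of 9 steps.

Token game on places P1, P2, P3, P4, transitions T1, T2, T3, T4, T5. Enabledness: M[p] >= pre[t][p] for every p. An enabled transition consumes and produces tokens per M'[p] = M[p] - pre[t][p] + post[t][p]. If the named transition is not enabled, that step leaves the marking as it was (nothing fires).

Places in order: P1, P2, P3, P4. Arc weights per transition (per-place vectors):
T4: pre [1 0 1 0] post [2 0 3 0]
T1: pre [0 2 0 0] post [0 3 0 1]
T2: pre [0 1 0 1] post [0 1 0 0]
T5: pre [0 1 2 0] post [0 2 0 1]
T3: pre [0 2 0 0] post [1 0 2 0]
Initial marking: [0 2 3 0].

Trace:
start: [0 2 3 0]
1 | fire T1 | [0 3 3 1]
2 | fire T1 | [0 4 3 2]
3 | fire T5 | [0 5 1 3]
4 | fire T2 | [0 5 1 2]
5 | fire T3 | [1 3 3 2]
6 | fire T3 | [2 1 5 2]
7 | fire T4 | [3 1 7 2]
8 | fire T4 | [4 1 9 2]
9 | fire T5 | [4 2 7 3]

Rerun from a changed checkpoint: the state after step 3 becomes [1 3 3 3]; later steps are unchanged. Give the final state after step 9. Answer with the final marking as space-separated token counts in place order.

4 2 7 3

state after step 3 := [1 3 3 3]
4 | fire T2 | [1 3 3 2]
5 | fire T3 | [2 1 5 2]
6 | fire T3 | [2 1 5 2]
7 | fire T4 | [3 1 7 2]
8 | fire T4 | [4 1 9 2]
9 | fire T5 | [4 2 7 3]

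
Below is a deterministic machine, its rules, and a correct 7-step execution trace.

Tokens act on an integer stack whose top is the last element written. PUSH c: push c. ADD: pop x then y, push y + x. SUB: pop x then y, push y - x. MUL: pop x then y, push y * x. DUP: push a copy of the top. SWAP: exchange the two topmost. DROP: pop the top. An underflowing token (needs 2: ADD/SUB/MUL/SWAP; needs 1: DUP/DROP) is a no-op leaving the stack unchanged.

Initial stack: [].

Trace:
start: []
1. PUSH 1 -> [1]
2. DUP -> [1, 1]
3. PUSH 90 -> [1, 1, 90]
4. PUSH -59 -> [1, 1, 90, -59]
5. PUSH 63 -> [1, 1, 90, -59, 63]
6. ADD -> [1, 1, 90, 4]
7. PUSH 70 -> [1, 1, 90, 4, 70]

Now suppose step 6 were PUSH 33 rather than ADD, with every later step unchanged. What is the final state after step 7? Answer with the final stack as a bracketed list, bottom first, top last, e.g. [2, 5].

(re-executing from step 6 with the substitution; state before step 6: [1, 1, 90, -59, 63])
6. PUSH 33 -> [1, 1, 90, -59, 63, 33]
7. PUSH 70 -> [1, 1, 90, -59, 63, 33, 70]

[1, 1, 90, -59, 63, 33, 70]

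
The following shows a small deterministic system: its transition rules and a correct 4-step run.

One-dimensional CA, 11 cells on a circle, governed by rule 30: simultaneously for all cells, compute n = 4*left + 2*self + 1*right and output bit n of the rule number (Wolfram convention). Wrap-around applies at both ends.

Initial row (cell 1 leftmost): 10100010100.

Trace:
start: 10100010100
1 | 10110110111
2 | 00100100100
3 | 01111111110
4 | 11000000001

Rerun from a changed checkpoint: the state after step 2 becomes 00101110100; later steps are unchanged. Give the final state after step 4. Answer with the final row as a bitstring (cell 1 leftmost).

state after step 2 := 00101110100
3 | 01101000110
4 | 11001101101

11001101101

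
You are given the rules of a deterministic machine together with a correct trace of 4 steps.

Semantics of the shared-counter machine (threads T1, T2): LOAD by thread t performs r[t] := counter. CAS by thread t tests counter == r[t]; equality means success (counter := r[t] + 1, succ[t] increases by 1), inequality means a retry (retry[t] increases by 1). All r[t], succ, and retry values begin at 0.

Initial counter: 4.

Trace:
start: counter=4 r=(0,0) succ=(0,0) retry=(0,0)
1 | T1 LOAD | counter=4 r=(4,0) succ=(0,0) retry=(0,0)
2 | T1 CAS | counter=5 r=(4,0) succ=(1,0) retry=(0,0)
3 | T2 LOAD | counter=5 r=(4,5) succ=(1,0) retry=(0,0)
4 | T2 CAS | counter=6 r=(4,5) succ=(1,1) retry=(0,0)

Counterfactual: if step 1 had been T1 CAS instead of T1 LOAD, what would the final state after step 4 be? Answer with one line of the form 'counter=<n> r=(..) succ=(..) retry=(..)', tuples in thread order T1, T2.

(re-executing from step 1 with the substitution; state before step 1: counter=4 r=(0,0) succ=(0,0) retry=(0,0))
1 | T1 CAS | counter=4 r=(0,0) succ=(0,0) retry=(1,0)
2 | T1 CAS | counter=4 r=(0,0) succ=(0,0) retry=(2,0)
3 | T2 LOAD | counter=4 r=(0,4) succ=(0,0) retry=(2,0)
4 | T2 CAS | counter=5 r=(0,4) succ=(0,1) retry=(2,0)

counter=5 r=(0,4) succ=(0,1) retry=(2,0)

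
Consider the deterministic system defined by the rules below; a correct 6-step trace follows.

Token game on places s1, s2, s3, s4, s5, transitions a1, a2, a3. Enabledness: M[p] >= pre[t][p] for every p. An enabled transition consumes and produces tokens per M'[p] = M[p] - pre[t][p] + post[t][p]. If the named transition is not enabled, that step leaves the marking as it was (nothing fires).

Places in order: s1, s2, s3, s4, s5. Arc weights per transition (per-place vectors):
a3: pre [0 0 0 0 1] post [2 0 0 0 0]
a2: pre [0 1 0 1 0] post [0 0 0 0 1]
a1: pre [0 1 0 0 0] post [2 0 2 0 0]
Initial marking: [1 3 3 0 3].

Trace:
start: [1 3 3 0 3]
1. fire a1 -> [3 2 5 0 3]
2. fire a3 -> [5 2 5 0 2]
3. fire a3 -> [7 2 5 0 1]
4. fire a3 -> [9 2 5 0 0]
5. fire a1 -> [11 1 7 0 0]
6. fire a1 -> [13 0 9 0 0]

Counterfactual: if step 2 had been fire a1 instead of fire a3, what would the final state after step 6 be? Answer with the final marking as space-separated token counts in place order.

(re-executing from step 2 with the substitution; state before step 2: [3 2 5 0 3])
2. fire a1 -> [5 1 7 0 3]
3. fire a3 -> [7 1 7 0 2]
4. fire a3 -> [9 1 7 0 1]
5. fire a1 -> [11 0 9 0 1]
6. fire a1 -> [11 0 9 0 1]

11 0 9 0 1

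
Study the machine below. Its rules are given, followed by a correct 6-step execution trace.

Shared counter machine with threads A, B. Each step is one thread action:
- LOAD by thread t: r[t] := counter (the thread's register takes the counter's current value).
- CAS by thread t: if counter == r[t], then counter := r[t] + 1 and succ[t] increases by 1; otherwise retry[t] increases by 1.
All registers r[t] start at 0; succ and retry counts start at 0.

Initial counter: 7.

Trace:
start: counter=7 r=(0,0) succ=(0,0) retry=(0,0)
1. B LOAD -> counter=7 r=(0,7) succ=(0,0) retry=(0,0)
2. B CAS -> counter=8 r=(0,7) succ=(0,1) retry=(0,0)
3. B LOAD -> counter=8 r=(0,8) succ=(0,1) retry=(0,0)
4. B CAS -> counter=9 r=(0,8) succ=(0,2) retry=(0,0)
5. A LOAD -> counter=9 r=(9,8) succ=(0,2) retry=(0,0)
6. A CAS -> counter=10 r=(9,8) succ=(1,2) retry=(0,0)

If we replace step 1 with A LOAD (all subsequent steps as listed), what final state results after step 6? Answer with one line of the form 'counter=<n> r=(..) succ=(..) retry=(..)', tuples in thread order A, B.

counter=9 r=(8,7) succ=(1,1) retry=(0,1)

(re-executing from step 1 with the substitution; state before step 1: counter=7 r=(0,0) succ=(0,0) retry=(0,0))
1. A LOAD -> counter=7 r=(7,0) succ=(0,0) retry=(0,0)
2. B CAS -> counter=7 r=(7,0) succ=(0,0) retry=(0,1)
3. B LOAD -> counter=7 r=(7,7) succ=(0,0) retry=(0,1)
4. B CAS -> counter=8 r=(7,7) succ=(0,1) retry=(0,1)
5. A LOAD -> counter=8 r=(8,7) succ=(0,1) retry=(0,1)
6. A CAS -> counter=9 r=(8,7) succ=(1,1) retry=(0,1)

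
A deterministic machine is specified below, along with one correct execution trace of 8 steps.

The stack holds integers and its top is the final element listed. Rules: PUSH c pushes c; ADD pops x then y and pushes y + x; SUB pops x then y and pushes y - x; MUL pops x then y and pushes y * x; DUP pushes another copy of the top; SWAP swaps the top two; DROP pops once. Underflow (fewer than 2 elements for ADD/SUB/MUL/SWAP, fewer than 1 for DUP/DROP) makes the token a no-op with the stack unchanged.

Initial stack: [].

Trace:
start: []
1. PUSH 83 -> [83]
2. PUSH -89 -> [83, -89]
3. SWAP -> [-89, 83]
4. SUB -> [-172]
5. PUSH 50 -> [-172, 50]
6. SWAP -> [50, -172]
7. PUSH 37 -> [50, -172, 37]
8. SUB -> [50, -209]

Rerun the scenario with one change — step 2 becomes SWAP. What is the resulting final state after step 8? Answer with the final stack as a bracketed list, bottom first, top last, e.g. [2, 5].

[50, 46]

(re-executing from step 2 with the substitution; state before step 2: [83])
2. SWAP -> [83]
3. SWAP -> [83]
4. SUB -> [83]
5. PUSH 50 -> [83, 50]
6. SWAP -> [50, 83]
7. PUSH 37 -> [50, 83, 37]
8. SUB -> [50, 46]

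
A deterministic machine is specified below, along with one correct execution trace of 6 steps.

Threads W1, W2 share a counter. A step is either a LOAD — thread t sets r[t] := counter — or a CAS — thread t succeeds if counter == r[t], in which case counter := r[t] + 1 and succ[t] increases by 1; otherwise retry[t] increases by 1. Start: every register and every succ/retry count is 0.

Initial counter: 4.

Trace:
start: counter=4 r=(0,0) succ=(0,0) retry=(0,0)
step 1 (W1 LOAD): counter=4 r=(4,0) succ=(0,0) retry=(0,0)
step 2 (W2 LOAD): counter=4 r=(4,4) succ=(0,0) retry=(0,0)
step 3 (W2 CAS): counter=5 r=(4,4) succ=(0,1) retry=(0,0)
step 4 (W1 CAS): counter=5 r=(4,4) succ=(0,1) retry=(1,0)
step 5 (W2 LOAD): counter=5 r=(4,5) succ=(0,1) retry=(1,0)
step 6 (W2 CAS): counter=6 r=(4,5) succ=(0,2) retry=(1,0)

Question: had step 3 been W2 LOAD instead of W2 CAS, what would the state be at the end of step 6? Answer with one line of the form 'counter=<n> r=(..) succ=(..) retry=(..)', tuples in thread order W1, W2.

(re-executing from step 3 with the substitution; state before step 3: counter=4 r=(4,4) succ=(0,0) retry=(0,0))
step 3 (W2 LOAD): counter=4 r=(4,4) succ=(0,0) retry=(0,0)
step 4 (W1 CAS): counter=5 r=(4,4) succ=(1,0) retry=(0,0)
step 5 (W2 LOAD): counter=5 r=(4,5) succ=(1,0) retry=(0,0)
step 6 (W2 CAS): counter=6 r=(4,5) succ=(1,1) retry=(0,0)

counter=6 r=(4,5) succ=(1,1) retry=(0,0)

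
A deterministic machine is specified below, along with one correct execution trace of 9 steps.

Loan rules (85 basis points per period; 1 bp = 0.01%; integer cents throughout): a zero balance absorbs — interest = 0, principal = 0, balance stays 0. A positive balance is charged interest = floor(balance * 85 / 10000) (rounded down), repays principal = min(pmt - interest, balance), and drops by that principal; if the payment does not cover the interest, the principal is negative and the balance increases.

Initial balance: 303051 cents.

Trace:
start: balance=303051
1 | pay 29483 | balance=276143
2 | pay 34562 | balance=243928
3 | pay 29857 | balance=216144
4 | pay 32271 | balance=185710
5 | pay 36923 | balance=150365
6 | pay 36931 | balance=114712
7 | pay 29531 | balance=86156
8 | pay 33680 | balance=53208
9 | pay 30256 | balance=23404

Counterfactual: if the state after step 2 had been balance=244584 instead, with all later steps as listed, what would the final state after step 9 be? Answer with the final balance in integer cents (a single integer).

state after step 2 := balance=244584
3 | pay 29857 | balance=216805
4 | pay 32271 | balance=186376
5 | pay 36923 | balance=151037
6 | pay 36931 | balance=115389
7 | pay 29531 | balance=86838
8 | pay 33680 | balance=53896
9 | pay 30256 | balance=24098

24098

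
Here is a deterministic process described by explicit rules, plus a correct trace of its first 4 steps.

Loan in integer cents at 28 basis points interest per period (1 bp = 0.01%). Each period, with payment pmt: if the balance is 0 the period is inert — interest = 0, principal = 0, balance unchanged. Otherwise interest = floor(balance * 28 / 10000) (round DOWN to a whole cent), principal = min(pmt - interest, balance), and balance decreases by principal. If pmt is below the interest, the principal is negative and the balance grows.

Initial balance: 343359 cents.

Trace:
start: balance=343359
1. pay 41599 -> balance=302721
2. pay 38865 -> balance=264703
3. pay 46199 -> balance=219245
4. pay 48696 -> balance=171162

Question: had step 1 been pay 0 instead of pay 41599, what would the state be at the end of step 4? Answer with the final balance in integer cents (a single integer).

213112

(re-executing from step 1 with the substitution; state before step 1: balance=343359)
1. pay 0 -> balance=344320
2. pay 38865 -> balance=306419
3. pay 46199 -> balance=261077
4. pay 48696 -> balance=213112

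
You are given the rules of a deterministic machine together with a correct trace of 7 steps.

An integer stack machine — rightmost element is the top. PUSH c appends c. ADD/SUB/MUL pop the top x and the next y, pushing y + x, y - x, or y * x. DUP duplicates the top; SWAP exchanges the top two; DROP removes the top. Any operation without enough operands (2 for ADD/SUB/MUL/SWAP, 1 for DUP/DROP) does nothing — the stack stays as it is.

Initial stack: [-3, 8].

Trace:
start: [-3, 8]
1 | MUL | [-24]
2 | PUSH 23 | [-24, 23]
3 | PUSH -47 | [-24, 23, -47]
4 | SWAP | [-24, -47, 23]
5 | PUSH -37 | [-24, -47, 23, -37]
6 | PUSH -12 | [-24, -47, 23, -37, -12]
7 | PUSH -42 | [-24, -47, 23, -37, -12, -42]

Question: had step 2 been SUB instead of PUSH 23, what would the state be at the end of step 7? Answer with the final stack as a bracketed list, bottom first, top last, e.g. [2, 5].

[-47, -24, -37, -12, -42]

(re-executing from step 2 with the substitution; state before step 2: [-24])
2 | SUB | [-24]
3 | PUSH -47 | [-24, -47]
4 | SWAP | [-47, -24]
5 | PUSH -37 | [-47, -24, -37]
6 | PUSH -12 | [-47, -24, -37, -12]
7 | PUSH -42 | [-47, -24, -37, -12, -42]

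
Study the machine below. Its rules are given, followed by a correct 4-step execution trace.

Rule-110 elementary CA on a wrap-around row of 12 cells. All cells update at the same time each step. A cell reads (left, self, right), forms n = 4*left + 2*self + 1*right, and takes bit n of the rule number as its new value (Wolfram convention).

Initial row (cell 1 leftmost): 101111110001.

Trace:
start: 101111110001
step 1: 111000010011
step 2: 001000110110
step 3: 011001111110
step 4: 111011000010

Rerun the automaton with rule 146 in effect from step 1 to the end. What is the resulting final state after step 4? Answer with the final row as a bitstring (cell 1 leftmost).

001001010100

(re-executing steps 1..4 under rule 146; state before step 1: 101111110001)
step 1: 000111101010
step 2: 001011000001
step 3: 110000100010
step 4: 001001010100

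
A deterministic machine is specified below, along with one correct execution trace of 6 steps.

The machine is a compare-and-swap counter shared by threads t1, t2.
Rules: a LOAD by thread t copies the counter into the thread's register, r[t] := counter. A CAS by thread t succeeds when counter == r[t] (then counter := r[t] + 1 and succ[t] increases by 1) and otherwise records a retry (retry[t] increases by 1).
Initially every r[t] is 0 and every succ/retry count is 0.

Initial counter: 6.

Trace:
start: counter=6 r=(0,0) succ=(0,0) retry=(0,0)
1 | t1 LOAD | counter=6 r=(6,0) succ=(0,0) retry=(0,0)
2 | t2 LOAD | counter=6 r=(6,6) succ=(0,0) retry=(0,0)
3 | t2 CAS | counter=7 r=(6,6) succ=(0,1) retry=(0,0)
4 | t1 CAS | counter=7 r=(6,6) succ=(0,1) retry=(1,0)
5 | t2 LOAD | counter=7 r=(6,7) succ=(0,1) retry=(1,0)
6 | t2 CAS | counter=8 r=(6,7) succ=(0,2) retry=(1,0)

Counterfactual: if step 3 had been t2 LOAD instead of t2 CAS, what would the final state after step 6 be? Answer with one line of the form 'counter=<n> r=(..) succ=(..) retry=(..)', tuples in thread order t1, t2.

(re-executing from step 3 with the substitution; state before step 3: counter=6 r=(6,6) succ=(0,0) retry=(0,0))
3 | t2 LOAD | counter=6 r=(6,6) succ=(0,0) retry=(0,0)
4 | t1 CAS | counter=7 r=(6,6) succ=(1,0) retry=(0,0)
5 | t2 LOAD | counter=7 r=(6,7) succ=(1,0) retry=(0,0)
6 | t2 CAS | counter=8 r=(6,7) succ=(1,1) retry=(0,0)

counter=8 r=(6,7) succ=(1,1) retry=(0,0)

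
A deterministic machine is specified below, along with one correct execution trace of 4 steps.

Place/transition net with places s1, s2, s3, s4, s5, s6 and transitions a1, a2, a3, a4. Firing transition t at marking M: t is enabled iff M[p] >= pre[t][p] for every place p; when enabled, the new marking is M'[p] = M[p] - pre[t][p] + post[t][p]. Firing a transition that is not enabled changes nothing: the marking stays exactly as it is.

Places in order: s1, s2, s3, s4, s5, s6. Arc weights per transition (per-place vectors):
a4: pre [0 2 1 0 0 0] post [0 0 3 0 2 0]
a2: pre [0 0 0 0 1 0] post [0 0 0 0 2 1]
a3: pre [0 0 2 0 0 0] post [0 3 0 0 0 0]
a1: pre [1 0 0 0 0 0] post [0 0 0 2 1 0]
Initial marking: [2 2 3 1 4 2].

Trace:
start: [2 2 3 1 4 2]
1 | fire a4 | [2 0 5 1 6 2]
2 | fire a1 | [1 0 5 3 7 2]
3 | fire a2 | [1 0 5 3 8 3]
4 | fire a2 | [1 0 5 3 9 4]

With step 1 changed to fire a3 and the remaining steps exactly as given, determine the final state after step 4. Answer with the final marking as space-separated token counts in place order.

1 5 1 3 7 4

(re-executing from step 1 with the substitution; state before step 1: [2 2 3 1 4 2])
1 | fire a3 | [2 5 1 1 4 2]
2 | fire a1 | [1 5 1 3 5 2]
3 | fire a2 | [1 5 1 3 6 3]
4 | fire a2 | [1 5 1 3 7 4]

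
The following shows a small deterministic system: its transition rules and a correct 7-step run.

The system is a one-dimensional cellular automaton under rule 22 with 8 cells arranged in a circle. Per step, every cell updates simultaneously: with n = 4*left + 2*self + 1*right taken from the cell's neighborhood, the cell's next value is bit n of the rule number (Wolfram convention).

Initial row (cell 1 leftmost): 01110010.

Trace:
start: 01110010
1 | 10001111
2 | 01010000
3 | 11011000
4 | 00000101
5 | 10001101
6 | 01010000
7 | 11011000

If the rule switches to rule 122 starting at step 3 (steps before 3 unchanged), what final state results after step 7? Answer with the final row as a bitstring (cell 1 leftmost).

10101010

(re-executing steps 3..7 under rule 122; state before step 3: 01010000)
3 | 10101000
4 | 01010101
5 | 10101010
6 | 01010101
7 | 10101010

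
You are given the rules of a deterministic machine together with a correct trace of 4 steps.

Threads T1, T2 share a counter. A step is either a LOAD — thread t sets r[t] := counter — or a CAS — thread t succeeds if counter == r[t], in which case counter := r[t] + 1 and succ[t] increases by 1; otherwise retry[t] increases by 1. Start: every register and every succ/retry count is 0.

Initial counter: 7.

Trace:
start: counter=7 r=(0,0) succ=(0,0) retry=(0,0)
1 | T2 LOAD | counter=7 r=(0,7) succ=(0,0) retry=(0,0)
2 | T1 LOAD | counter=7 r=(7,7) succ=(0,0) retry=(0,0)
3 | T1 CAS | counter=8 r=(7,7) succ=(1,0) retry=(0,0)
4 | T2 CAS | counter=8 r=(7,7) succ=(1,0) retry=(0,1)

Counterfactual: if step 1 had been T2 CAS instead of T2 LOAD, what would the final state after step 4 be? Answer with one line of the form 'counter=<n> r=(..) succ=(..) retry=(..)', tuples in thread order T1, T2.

counter=8 r=(7,0) succ=(1,0) retry=(0,2)

(re-executing from step 1 with the substitution; state before step 1: counter=7 r=(0,0) succ=(0,0) retry=(0,0))
1 | T2 CAS | counter=7 r=(0,0) succ=(0,0) retry=(0,1)
2 | T1 LOAD | counter=7 r=(7,0) succ=(0,0) retry=(0,1)
3 | T1 CAS | counter=8 r=(7,0) succ=(1,0) retry=(0,1)
4 | T2 CAS | counter=8 r=(7,0) succ=(1,0) retry=(0,2)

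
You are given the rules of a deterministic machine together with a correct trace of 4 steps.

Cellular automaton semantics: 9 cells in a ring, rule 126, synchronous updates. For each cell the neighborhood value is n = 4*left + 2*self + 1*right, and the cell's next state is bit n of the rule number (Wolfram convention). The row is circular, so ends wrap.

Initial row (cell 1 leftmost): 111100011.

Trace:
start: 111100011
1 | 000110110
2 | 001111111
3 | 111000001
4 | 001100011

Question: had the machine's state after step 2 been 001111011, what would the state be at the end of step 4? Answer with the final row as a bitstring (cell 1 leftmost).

state after step 2 := 001111011
3 | 111001111
4 | 001111000

001111000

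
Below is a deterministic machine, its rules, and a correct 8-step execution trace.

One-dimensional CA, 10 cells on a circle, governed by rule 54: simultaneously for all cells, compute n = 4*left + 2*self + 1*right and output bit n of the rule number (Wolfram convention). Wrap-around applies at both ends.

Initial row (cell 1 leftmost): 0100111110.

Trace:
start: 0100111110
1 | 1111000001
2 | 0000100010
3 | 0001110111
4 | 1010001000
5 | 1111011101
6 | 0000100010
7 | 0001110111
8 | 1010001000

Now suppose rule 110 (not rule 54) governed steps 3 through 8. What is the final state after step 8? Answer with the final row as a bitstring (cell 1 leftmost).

(re-executing steps 3..8 under rule 110; state before step 3: 0000100010)
3 | 0001100110
4 | 0011101110
5 | 0110111010
6 | 1111101110
7 | 1000111011
8 | 1001101110

1001101110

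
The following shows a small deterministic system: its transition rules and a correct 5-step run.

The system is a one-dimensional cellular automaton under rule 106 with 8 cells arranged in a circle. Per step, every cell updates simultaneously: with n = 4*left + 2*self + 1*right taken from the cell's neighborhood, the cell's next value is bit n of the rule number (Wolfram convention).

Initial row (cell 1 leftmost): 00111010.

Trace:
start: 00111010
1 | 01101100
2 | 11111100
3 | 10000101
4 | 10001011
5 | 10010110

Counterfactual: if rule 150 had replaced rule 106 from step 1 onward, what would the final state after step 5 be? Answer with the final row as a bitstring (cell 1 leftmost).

01010011

(re-executing steps 1..5 under rule 150; state before step 1: 00111010)
1 | 01010011
2 | 01011100
3 | 11001010
4 | 00111010
5 | 01010011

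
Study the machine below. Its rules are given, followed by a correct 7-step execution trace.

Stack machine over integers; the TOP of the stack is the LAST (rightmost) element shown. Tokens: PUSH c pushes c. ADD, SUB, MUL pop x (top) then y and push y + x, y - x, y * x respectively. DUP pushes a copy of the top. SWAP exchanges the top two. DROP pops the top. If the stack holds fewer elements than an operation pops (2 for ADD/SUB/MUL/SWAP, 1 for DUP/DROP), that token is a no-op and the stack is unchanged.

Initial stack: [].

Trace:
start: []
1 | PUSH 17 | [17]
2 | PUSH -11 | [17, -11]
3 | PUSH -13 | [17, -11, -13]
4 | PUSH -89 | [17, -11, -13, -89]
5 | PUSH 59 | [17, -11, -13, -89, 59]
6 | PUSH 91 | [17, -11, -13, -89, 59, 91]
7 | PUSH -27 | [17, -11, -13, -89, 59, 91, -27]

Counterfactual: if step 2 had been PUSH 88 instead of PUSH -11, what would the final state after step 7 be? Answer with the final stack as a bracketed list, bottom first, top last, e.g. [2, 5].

[17, 88, -13, -89, 59, 91, -27]

(re-executing from step 2 with the substitution; state before step 2: [17])
2 | PUSH 88 | [17, 88]
3 | PUSH -13 | [17, 88, -13]
4 | PUSH -89 | [17, 88, -13, -89]
5 | PUSH 59 | [17, 88, -13, -89, 59]
6 | PUSH 91 | [17, 88, -13, -89, 59, 91]
7 | PUSH -27 | [17, 88, -13, -89, 59, 91, -27]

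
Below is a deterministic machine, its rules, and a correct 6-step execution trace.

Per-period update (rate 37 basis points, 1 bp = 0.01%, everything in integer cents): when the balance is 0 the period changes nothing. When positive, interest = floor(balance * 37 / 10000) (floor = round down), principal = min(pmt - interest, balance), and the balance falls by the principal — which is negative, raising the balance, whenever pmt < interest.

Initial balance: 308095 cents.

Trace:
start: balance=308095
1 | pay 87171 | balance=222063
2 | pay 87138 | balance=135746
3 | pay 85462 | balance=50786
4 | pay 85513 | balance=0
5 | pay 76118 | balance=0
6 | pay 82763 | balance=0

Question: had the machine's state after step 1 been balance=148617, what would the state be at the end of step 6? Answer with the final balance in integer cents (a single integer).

0

state after step 1 := balance=148617
2 | pay 87138 | balance=62028
3 | pay 85462 | balance=0
4 | pay 85513 | balance=0
5 | pay 76118 | balance=0
6 | pay 82763 | balance=0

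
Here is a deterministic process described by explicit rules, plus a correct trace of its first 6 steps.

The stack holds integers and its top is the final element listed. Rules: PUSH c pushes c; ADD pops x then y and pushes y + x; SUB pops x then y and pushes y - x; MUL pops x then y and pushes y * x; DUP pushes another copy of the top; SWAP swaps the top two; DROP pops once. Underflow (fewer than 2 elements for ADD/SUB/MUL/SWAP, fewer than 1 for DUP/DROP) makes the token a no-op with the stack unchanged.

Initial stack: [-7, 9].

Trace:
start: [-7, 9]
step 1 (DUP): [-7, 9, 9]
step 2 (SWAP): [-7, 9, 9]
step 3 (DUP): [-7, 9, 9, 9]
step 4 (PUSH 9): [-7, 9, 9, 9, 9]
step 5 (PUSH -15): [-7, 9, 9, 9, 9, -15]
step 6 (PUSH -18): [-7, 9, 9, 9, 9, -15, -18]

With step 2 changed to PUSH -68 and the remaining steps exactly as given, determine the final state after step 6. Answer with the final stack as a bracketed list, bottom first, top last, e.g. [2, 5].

[-7, 9, 9, -68, -68, 9, -15, -18]

(re-executing from step 2 with the substitution; state before step 2: [-7, 9, 9])
step 2 (PUSH -68): [-7, 9, 9, -68]
step 3 (DUP): [-7, 9, 9, -68, -68]
step 4 (PUSH 9): [-7, 9, 9, -68, -68, 9]
step 5 (PUSH -15): [-7, 9, 9, -68, -68, 9, -15]
step 6 (PUSH -18): [-7, 9, 9, -68, -68, 9, -15, -18]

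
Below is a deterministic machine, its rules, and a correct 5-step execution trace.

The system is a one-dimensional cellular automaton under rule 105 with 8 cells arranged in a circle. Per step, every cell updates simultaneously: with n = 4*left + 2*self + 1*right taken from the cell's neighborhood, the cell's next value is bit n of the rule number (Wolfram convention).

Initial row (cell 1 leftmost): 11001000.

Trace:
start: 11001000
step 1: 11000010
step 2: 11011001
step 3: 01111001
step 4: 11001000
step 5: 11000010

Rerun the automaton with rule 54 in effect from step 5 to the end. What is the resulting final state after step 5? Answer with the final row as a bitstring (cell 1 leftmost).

00111101

(re-executing step 5 under rule 54; state before step 5: 11001000)
step 5: 00111101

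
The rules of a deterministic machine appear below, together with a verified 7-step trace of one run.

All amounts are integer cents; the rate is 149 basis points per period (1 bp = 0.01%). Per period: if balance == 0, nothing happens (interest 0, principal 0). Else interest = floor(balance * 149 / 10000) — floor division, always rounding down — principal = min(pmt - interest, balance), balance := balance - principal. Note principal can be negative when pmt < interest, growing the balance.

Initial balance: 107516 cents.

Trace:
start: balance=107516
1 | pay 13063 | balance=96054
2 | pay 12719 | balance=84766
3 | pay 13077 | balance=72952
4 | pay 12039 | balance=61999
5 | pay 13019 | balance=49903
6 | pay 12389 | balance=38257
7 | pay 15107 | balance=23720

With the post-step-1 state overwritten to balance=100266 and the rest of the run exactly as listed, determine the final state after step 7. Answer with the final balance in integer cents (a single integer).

28322

state after step 1 := balance=100266
2 | pay 12719 | balance=89040
3 | pay 13077 | balance=77289
4 | pay 12039 | balance=66401
5 | pay 13019 | balance=54371
6 | pay 12389 | balance=42792
7 | pay 15107 | balance=28322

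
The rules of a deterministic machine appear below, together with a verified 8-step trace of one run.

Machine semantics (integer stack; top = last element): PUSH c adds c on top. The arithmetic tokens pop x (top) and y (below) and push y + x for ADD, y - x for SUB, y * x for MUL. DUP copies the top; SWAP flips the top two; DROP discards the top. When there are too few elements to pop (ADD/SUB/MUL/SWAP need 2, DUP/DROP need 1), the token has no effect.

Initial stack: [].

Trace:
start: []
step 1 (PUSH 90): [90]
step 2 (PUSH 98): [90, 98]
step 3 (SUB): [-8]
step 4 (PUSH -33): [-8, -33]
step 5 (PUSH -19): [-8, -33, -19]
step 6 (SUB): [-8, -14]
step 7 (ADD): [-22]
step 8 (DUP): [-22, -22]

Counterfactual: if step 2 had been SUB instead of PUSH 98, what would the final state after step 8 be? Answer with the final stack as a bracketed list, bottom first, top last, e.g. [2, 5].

(re-executing from step 2 with the substitution; state before step 2: [90])
step 2 (SUB): [90]
step 3 (SUB): [90]
step 4 (PUSH -33): [90, -33]
step 5 (PUSH -19): [90, -33, -19]
step 6 (SUB): [90, -14]
step 7 (ADD): [76]
step 8 (DUP): [76, 76]

[76, 76]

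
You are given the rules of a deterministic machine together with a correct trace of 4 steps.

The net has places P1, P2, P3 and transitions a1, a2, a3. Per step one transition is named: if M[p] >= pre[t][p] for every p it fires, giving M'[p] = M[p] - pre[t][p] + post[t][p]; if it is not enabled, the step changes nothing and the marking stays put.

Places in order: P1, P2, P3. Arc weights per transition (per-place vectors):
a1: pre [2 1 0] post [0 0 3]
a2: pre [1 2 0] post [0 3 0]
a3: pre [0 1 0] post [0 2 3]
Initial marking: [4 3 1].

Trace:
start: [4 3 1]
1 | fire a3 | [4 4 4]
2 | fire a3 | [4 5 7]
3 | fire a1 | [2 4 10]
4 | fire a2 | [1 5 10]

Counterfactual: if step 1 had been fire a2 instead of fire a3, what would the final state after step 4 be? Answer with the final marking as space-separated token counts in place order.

(re-executing from step 1 with the substitution; state before step 1: [4 3 1])
1 | fire a2 | [3 4 1]
2 | fire a3 | [3 5 4]
3 | fire a1 | [1 4 7]
4 | fire a2 | [0 5 7]

0 5 7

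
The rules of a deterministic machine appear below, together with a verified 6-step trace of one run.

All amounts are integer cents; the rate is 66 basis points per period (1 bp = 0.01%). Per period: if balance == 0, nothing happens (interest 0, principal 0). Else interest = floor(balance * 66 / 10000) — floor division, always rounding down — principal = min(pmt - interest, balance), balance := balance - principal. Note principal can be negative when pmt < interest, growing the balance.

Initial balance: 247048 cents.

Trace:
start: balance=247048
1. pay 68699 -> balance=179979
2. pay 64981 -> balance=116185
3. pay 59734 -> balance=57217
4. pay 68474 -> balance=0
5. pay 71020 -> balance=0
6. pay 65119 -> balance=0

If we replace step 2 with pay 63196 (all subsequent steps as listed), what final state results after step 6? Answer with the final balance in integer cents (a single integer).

0

(re-executing from step 2 with the substitution; state before step 2: balance=179979)
2. pay 63196 -> balance=117970
3. pay 59734 -> balance=59014
4. pay 68474 -> balance=0
5. pay 71020 -> balance=0
6. pay 65119 -> balance=0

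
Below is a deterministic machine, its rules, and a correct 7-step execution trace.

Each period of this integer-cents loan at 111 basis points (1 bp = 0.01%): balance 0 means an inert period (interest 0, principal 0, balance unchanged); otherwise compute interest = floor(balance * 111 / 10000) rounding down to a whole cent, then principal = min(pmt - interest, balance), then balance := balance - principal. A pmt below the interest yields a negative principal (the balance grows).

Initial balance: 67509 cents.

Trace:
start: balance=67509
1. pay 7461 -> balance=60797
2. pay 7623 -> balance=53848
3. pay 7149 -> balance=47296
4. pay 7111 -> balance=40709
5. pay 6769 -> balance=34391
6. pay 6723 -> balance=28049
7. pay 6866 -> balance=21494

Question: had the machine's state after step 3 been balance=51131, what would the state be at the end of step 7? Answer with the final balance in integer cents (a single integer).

25503

state after step 3 := balance=51131
4. pay 7111 -> balance=44587
5. pay 6769 -> balance=38312
6. pay 6723 -> balance=32014
7. pay 6866 -> balance=25503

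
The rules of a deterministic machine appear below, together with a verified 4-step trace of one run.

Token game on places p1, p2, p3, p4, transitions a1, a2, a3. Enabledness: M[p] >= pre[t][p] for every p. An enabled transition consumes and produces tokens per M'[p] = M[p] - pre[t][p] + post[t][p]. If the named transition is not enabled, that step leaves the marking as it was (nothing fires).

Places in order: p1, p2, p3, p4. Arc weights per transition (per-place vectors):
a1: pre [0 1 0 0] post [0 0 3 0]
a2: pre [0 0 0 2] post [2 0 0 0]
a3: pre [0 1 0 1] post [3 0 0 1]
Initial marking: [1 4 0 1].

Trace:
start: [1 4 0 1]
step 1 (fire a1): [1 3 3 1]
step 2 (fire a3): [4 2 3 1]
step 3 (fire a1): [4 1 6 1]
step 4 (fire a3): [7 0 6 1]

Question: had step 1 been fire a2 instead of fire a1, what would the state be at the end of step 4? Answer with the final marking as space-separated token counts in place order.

7 1 3 1

(re-executing from step 1 with the substitution; state before step 1: [1 4 0 1])
step 1 (fire a2): [1 4 0 1]
step 2 (fire a3): [4 3 0 1]
step 3 (fire a1): [4 2 3 1]
step 4 (fire a3): [7 1 3 1]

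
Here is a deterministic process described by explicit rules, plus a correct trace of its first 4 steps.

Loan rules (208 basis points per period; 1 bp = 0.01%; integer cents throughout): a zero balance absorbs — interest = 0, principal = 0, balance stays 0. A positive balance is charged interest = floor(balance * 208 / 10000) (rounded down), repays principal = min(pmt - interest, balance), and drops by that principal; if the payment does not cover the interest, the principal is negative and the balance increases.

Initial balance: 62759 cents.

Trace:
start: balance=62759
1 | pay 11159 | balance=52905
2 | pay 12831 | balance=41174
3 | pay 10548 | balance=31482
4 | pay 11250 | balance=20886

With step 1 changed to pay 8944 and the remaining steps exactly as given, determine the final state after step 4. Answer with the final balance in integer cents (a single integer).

(re-executing from step 1 with the substitution; state before step 1: balance=62759)
1 | pay 8944 | balance=55120
2 | pay 12831 | balance=43435
3 | pay 10548 | balance=33790
4 | pay 11250 | balance=23242

23242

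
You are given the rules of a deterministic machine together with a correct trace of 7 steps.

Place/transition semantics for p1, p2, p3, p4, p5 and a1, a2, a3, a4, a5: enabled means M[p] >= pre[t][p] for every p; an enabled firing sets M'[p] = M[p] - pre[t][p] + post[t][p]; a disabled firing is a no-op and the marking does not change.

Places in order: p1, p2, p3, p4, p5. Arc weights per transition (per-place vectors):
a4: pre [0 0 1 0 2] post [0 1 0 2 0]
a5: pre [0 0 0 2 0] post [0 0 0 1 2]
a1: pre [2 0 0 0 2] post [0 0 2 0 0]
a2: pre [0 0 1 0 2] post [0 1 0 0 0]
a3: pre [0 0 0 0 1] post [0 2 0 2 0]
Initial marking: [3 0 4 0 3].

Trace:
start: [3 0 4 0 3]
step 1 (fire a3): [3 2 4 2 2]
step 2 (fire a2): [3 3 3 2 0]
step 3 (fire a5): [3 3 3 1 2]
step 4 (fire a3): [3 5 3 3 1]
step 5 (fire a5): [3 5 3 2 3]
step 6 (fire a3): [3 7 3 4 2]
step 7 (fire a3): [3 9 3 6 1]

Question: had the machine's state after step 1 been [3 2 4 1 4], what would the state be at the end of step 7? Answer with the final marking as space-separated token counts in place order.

3 9 3 6 1

state after step 1 := [3 2 4 1 4]
step 2 (fire a2): [3 3 3 1 2]
step 3 (fire a5): [3 3 3 1 2]
step 4 (fire a3): [3 5 3 3 1]
step 5 (fire a5): [3 5 3 2 3]
step 6 (fire a3): [3 7 3 4 2]
step 7 (fire a3): [3 9 3 6 1]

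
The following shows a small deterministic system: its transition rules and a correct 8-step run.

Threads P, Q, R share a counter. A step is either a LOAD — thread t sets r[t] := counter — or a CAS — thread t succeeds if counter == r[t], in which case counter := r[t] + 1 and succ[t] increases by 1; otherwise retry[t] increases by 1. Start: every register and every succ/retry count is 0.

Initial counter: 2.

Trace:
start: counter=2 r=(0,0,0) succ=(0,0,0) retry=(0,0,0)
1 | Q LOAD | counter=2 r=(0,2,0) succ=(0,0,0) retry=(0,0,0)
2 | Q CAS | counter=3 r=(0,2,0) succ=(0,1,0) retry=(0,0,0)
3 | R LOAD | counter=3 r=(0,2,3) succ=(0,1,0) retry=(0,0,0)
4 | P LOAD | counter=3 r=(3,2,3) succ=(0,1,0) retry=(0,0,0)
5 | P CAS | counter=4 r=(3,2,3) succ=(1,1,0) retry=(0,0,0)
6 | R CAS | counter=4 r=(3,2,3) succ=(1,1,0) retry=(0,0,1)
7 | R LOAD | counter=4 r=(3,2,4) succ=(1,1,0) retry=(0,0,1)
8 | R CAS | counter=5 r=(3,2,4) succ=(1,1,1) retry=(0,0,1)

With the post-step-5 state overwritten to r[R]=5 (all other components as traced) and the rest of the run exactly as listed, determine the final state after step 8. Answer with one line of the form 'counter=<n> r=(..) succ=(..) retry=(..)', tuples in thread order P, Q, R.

state after step 5 := counter=4 r=(3,2,5) succ=(1,1,0) retry=(0,0,0)
6 | R CAS | counter=4 r=(3,2,5) succ=(1,1,0) retry=(0,0,1)
7 | R LOAD | counter=4 r=(3,2,4) succ=(1,1,0) retry=(0,0,1)
8 | R CAS | counter=5 r=(3,2,4) succ=(1,1,1) retry=(0,0,1)

counter=5 r=(3,2,4) succ=(1,1,1) retry=(0,0,1)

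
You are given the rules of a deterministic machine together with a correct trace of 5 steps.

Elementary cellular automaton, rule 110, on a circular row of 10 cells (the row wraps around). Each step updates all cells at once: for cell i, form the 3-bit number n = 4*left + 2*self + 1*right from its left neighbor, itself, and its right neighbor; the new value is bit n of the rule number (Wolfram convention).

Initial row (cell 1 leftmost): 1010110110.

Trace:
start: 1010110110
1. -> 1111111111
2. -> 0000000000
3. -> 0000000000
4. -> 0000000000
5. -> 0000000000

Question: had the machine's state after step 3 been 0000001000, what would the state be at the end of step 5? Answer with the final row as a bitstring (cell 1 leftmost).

0000111000

state after step 3 := 0000001000
4. -> 0000011000
5. -> 0000111000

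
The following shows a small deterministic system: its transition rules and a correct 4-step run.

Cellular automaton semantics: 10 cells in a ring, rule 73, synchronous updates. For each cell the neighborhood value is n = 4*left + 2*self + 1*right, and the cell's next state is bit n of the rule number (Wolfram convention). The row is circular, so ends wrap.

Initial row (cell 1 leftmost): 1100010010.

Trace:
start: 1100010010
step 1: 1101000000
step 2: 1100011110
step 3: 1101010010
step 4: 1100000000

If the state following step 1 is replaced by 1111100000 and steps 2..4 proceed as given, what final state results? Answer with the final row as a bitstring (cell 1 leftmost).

1000100000

state after step 1 := 1111100000
step 2: 1000101110
step 3: 0010001010
step 4: 1000100000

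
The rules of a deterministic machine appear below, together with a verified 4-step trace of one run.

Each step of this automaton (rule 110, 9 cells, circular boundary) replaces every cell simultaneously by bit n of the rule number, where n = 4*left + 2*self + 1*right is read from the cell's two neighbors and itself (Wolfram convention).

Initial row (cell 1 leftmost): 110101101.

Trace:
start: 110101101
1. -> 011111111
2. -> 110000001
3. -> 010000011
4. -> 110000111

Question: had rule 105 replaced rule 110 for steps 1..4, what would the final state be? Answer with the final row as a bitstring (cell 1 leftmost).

(re-executing steps 1..4 under rule 105; state before step 1: 110101101)
1. -> 011011111
2. -> 111110001
3. -> 000010101
4. -> 011001010

011001010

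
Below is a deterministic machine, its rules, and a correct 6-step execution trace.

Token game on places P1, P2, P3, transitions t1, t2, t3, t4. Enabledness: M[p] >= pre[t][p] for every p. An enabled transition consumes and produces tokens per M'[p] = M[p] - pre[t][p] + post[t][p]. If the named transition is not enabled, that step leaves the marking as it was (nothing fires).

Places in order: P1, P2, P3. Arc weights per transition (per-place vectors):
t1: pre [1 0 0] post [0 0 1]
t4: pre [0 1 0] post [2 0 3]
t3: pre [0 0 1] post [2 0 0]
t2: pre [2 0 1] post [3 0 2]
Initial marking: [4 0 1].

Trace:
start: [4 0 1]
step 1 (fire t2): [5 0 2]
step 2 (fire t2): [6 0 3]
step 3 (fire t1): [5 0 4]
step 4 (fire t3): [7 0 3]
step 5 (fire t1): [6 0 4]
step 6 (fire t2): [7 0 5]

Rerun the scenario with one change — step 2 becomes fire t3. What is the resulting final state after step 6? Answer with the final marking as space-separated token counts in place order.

(re-executing from step 2 with the substitution; state before step 2: [5 0 2])
step 2 (fire t3): [7 0 1]
step 3 (fire t1): [6 0 2]
step 4 (fire t3): [8 0 1]
step 5 (fire t1): [7 0 2]
step 6 (fire t2): [8 0 3]

8 0 3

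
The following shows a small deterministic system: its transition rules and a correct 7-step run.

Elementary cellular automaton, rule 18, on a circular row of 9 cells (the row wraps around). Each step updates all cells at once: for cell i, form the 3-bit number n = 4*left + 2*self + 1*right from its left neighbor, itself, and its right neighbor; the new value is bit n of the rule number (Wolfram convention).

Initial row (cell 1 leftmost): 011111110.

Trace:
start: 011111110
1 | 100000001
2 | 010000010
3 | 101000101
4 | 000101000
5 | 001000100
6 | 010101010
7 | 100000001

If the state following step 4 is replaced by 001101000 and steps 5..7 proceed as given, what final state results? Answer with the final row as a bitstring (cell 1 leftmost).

state after step 4 := 001101000
5 | 010000100
6 | 101001010
7 | 000110000

000110000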